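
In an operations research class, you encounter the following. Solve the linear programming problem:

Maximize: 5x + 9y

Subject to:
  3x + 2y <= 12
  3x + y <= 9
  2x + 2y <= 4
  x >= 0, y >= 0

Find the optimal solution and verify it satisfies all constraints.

Feasible vertices: (0, 0), (0, 2), (2, 0)
Objective 5x + 9y at each vertex:
  (0, 0): 0
  (0, 2): 18
  (2, 0): 10
Maximum is 18 at (0, 2).
Verify constraints at (x, y) = (0, 2):
  3*0 + 2*2 = 4 <= 12
  3*0 + 1*2 = 2 <= 9
  2*0 + 2*2 = 4 <= 4 (active)
  x = 0 >= 0, y = 2 >= 0. All constraints satisfied.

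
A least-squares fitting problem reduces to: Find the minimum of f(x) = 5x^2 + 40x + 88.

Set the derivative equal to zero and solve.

f(x) = 5x^2 + 40x + 88
f'(x) = 10x + (40) = 0
x = -40/10 = -4
f(-4) = 8
Since f''(x) = 10 > 0, this is a minimum.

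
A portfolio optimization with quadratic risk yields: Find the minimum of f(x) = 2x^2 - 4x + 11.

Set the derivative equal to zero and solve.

f(x) = 2x^2 - 4x + 11
f'(x) = 4x + (-4) = 0
x = 4/4 = 1
f(1) = 9
Since f''(x) = 4 > 0, this is a minimum.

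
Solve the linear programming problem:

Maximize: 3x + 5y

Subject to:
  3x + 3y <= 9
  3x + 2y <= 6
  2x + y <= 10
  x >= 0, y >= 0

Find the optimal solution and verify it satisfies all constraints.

Feasible vertices: (0, 0), (0, 3), (2, 0)
Objective 3x + 5y at each vertex:
  (0, 0): 0
  (0, 3): 15
  (2, 0): 6
Maximum is 15 at (0, 3).
Verify constraints at (x, y) = (0, 3):
  3*0 + 3*3 = 9 <= 9 (active)
  3*0 + 2*3 = 6 <= 6 (active)
  2*0 + 1*3 = 3 <= 10
  x = 0 >= 0, y = 3 >= 0. All constraints satisfied.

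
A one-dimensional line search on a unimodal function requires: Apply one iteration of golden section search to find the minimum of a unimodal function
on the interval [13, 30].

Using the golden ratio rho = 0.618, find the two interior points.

Golden section search on [13, 30].
Golden ratio rho = 0.618 (approx).
Interior points:
  x_1 = 13 + (1-0.618)*17 = 19.4940
  x_2 = 13 + 0.618*17 = 23.5060
Compare f(x_1) and f(x_2) to determine which subinterval to keep.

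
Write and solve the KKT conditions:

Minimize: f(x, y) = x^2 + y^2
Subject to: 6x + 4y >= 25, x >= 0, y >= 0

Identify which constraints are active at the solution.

KKT conditions for min x^2 + y^2 s.t. 6x + 4y >= 25, x >= 0, y >= 0:
Stationarity: 2x = mu*6 + mu_x, 2y = mu*4 + mu_y, with mu, mu_x, mu_y >= 0
Complementary slackness: mu*(6x + 4y - 25) = 0, mu_x*x = 0, mu_y*y = 0
(0, 0) is infeasible (6*0 + 4*0 < 25), so if mu = 0 stationarity would force x = mu_x/2 >= 0, y = mu_y/2 >= 0 with mu_x*x = mu_y*y = 0, i.e. x = y = 0: contradiction. Hence mu > 0 and 6x + 4y = 25 is active.
Try x > 0, y > 0 (so mu_x = mu_y = 0): x = 6*mu/2, y = 4*mu/2
Substitute: 6*(6*mu/2) + 4*(4*mu/2) = 25
  mu*52/2 = 25 => mu = 25/26
x* = 75/26 > 0, y* = 25/13 > 0, consistent with mu_x = mu_y = 0.
f is convex and the constraints are linear, so this KKT point is the global minimum.
f* = 625/52
Active constraints: 6x + 4y >= 25 (holds with equality, mu = 25/26 > 0); x >= 0 and y >= 0 are inactive (mu_x = mu_y = 0).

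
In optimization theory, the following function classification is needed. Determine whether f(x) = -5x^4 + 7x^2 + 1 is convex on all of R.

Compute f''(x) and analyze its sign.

f(x) = -5x^4 + 7x^2 + 1
f'(x) = -20x^3 + 14x
f''(x) = -60x^2 + 14
f''(x) = -60x^2 + 14 -> -inf as |x| -> inf
Therefore, f is not globally convex on R.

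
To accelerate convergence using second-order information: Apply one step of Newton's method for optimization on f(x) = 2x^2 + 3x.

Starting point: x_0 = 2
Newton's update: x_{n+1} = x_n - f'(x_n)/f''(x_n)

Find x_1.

f(x) = 2x^2 + 3x
f'(x) = 4x + (3), f''(x) = 4
Newton step: x_1 = x_0 - f'(x_0)/f''(x_0)
f'(2) = 11
x_1 = 2 - 11/4 = -3/4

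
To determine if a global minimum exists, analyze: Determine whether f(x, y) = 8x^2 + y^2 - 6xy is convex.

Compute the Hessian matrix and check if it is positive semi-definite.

f(x,y) = 8x^2 + y^2 - 6xy
Hessian H = [[16, -6], [-6, 2]]
trace(H) = 18, det(H) = -4
Eigenvalues: (18 +/- sqrt(340)) / 2 = 18.22, -0.2195
Since not both eigenvalues positive, f is neither convex nor concave.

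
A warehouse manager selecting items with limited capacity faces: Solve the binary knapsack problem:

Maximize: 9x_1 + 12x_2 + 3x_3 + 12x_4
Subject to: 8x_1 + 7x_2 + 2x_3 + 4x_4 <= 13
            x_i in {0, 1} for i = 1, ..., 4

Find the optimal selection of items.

Items: item 1 (v=9, w=8), item 2 (v=12, w=7), item 3 (v=3, w=2), item 4 (v=12, w=4)
Capacity: 13
Checking all 16 subsets (w = total weight, v = total value):
  {}: w = 0, v = 0
  {1}: w = 8, v = 9
  {2}: w = 7, v = 12
  {3}: w = 2, v = 3
  {4}: w = 4, v = 12
  {1, 2}: w = 15 > 13, infeasible
  {1, 3}: w = 10, v = 12
  {1, 4}: w = 12, v = 21
  {2, 3}: w = 9, v = 15
  {2, 4}: w = 11, v = 24
  {3, 4}: w = 6, v = 15
  {1, 2, 3}: w = 17 > 13, infeasible
  {1, 2, 4}: w = 19 > 13, infeasible
  {1, 3, 4}: w = 14 > 13, infeasible
  {2, 3, 4}: w = 13, v = 27
  {1, 2, 3, 4}: w = 21 > 13, infeasible
Best feasible subset: items [2, 3, 4]
Total weight: 13 <= 13, total value: 27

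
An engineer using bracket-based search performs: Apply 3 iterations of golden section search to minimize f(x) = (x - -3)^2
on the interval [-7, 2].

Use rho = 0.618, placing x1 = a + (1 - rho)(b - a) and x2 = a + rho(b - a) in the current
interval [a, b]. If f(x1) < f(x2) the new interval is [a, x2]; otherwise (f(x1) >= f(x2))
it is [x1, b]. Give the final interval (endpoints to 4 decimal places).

Golden section search for min of f(x) = (x - -3)^2 on [-7, 2].
Each step: x1 = a + (1 - rho)(b - a), x2 = a + rho(b - a); if f(x1) < f(x2) keep [a, x2], otherwise keep [x1, b].
Step 1: [-7.0000, 2.0000], x1=-3.5620 (f=0.3158), x2=-1.4380 (f=2.4398); f(x1) < f(x2) => keep [-7.0000, -1.4380]
Step 2: [-7.0000, -1.4380], x1=-4.8753 (f=3.5168), x2=-3.5627 (f=0.3166); f(x1) > f(x2) => keep [-4.8753, -1.4380]
Step 3: [-4.8753, -1.4380], x1=-3.5623 (f=0.3161), x2=-2.7511 (f=0.0620); f(x1) > f(x2) => keep [-3.5623, -1.4380]
Final interval: [-3.5623, -1.4380]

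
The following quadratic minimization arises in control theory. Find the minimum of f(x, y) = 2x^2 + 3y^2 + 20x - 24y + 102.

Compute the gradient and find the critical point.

f(x,y) = 2x^2 + 3y^2 + 20x - 24y + 102
df/dx = 4x + (20) = 0  =>  x = -5
df/dy = 6y + (-24) = 0  =>  y = 4
f(-5, 4) = 2*(-5)^2 + 3*(4)^2 + 20*(-5) + -24*(4) + 102 = 4
Hessian is diagonal with entries 4, 6 > 0, so this is a minimum.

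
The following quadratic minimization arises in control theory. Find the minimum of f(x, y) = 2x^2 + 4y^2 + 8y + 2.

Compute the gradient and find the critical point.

f(x,y) = 2x^2 + 4y^2 + 8y + 2
df/dx = 4x + (0) = 0  =>  x = 0
df/dy = 8y + (8) = 0  =>  y = -1
f(0, -1) = 2*(0)^2 + 4*(-1)^2 + 8*(-1) + 2 = -2
Hessian is diagonal with entries 4, 8 > 0, so this is a minimum.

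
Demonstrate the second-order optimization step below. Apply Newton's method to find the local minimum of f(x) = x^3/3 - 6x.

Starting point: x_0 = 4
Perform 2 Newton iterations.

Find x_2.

f(x) = x^3/3 - 6x
f'(x) = x^2 - 6, f''(x) = 2x
Newton update: x_{n+1} = x_n - (x_n^2 - 6)/(2*x_n)
Step 1: x_0 = 4, f'=10, f''=8, x_1 = 11/4
Step 2: x_1 = 11/4, f'=25/16, f''=11/2, x_2 = 217/88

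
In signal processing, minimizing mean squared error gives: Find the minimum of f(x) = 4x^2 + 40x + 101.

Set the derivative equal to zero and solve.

f(x) = 4x^2 + 40x + 101
f'(x) = 8x + (40) = 0
x = -40/8 = -5
f(-5) = 1
Since f''(x) = 8 > 0, this is a minimum.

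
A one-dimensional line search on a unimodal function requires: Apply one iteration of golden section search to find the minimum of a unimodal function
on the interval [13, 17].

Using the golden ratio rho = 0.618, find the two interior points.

Golden section search on [13, 17].
Golden ratio rho = 0.618 (approx).
Interior points:
  x_1 = 13 + (1-0.618)*4 = 14.5280
  x_2 = 13 + 0.618*4 = 15.4720
Compare f(x_1) and f(x_2) to determine which subinterval to keep.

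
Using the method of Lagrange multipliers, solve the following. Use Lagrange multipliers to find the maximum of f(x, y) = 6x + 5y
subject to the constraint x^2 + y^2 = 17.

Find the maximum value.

Set up Lagrange conditions: grad f = lambda * grad g
  6 = 2*lambda*x
  5 = 2*lambda*y
From these: x/y = 6/5, so x = 6t, y = 5t for some t.
Substitute into constraint: (6t)^2 + (5t)^2 = 17
  t^2 * 61 = 17
  t = sqrt(17/61)
Maximum = 6*x + 5*y = (6^2 + 5^2)*t = 61 * sqrt(17/61) = sqrt(1037)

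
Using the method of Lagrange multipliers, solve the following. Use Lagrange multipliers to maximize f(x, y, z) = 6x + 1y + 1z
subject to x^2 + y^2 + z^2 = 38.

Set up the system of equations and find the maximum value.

Lagrange conditions: 6 = 2*lambda*x, 1 = 2*lambda*y, 1 = 2*lambda*z
So x:6 = y:1 = z:1, i.e. x = 6t, y = 1t, z = 1t
Constraint: t^2*(6^2 + 1^2 + 1^2) = 38
  t^2 * 38 = 38  =>  t = sqrt(1)
Maximum = 6*6t + 1*1t + 1*1t = 38*sqrt(1) = 38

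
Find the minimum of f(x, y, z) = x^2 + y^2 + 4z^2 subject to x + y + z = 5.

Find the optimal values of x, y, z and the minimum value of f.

Using Lagrange multipliers on f = x^2 + y^2 + 4z^2 with constraint x + y + z = 5:
Conditions: 2*1*x = lambda, 2*1*y = lambda, 2*4*z = lambda
So x = lambda/2, y = lambda/2, z = lambda/8
Substituting into constraint: lambda * (9/8) = 5
lambda = 40/9
x = 20/9, y = 20/9, z = 5/9
Minimum value = 100/9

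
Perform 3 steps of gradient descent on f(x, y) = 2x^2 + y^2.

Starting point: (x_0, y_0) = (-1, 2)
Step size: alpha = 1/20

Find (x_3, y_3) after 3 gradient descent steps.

f(x,y) = 2x^2 + y^2
grad_x = 4x + 0y, grad_y = 2y + 0x
Step 1: grad = (-4, 4), (-4/5, 9/5)
Step 2: grad = (-16/5, 18/5), (-16/25, 81/50)
Step 3: grad = (-64/25, 81/25), (-64/125, 729/500)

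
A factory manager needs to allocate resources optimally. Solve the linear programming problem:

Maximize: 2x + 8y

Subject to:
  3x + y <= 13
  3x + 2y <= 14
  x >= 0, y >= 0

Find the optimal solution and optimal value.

Feasible vertices: (0, 0), (0, 7), (4, 1), (13/3, 0)
Objective 2x + 8y at each:
  (0, 0): 0
  (0, 7): 56
  (4, 1): 16
  (13/3, 0): 26/3
Maximum is 56 at (0, 7).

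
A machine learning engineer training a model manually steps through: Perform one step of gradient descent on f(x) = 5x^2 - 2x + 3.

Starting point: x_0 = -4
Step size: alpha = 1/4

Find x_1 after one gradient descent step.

f(x) = 5x^2 - 2x + 3
f'(x) = 10x - 2
f'(-4) = 10*-4 + (-2) = -42
x_1 = x_0 - alpha * f'(x_0) = -4 - 1/4 * -42 = 13/2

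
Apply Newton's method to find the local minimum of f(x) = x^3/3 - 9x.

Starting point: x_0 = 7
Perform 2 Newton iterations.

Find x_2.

f(x) = x^3/3 - 9x
f'(x) = x^2 - 9, f''(x) = 2x
Newton update: x_{n+1} = x_n - (x_n^2 - 9)/(2*x_n)
Step 1: x_0 = 7, f'=40, f''=14, x_1 = 29/7
Step 2: x_1 = 29/7, f'=400/49, f''=58/7, x_2 = 641/203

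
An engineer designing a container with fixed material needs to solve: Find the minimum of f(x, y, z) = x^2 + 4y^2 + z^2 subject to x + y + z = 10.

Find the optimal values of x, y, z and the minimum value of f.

Using Lagrange multipliers on f = x^2 + 4y^2 + z^2 with constraint x + y + z = 10:
Conditions: 2*1*x = lambda, 2*4*y = lambda, 2*1*z = lambda
So x = lambda/2, y = lambda/8, z = lambda/2
Substituting into constraint: lambda * (9/8) = 10
lambda = 80/9
x = 40/9, y = 10/9, z = 40/9
Minimum value = 400/9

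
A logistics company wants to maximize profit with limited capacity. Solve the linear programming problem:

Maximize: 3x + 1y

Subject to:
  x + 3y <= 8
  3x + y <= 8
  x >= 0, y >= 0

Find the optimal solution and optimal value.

Feasible vertices: (0, 0), (0, 8/3), (2, 2), (8/3, 0)
Objective 3x + 1y at each:
  (0, 0): 0
  (0, 8/3): 8/3
  (2, 2): 8
  (8/3, 0): 8
Maximum is 8 at (2, 2).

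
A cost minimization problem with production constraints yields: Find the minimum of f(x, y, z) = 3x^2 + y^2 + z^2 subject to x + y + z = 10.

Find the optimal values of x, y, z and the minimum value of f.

Using Lagrange multipliers on f = 3x^2 + y^2 + z^2 with constraint x + y + z = 10:
Conditions: 2*3*x = lambda, 2*1*y = lambda, 2*1*z = lambda
So x = lambda/6, y = lambda/2, z = lambda/2
Substituting into constraint: lambda * (7/6) = 10
lambda = 60/7
x = 10/7, y = 30/7, z = 30/7
Minimum value = 300/7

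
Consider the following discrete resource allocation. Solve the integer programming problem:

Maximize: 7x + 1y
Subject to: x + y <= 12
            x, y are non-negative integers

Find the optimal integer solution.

Objective: 7x + 1y, constraint: x + y <= 12
Coefficient of x is 7 >= coefficient of y is 1, so allocate the entire budget to x.
Optimal: x = 12, y = 0, value = 84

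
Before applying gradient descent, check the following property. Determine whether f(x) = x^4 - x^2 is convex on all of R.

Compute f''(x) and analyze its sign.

f(x) = x^4 - x^2
f'(x) = 4x^3 + -2x
f''(x) = 12x^2 + -2
f''(0) = -2 < 0, so not convex near x = 0
Therefore, f is not globally convex on R.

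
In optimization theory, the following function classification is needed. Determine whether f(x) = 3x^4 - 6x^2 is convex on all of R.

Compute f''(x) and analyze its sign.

f(x) = 3x^4 - 6x^2
f'(x) = 12x^3 + -12x
f''(x) = 36x^2 + -12
f''(0) = -12 < 0, so not convex near x = 0
Therefore, f is not globally convex on R.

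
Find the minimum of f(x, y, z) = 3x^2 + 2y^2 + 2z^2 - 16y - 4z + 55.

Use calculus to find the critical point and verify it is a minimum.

f(x,y,z) = 3x^2 + 2y^2 + 2z^2 - 16y - 4z + 55
df/dx = 6x + (0) = 0 => x = 0
df/dy = 4y + (-16) = 0 => y = 4
df/dz = 4z + (-4) = 0 => z = 1
f(0,4,1) = 3*(0)^2 + 2*(4)^2 + 2*(1)^2 + -16*(4) + -4*(1) + 55 = 21
Hessian is diagonal with entries 6, 4, 4 > 0, confirmed minimum.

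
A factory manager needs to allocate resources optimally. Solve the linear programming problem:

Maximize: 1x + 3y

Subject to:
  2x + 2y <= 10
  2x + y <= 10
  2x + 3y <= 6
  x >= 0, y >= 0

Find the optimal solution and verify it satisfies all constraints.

Feasible vertices: (0, 0), (0, 2), (3, 0)
Objective 1x + 3y at each vertex:
  (0, 0): 0
  (0, 2): 6
  (3, 0): 3
Maximum is 6 at (0, 2).
Verify constraints at (x, y) = (0, 2):
  2*0 + 2*2 = 4 <= 10
  2*0 + 1*2 = 2 <= 10
  2*0 + 3*2 = 6 <= 6 (active)
  x = 0 >= 0, y = 2 >= 0. All constraints satisfied.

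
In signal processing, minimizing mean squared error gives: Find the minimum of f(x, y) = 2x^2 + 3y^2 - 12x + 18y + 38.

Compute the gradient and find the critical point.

f(x,y) = 2x^2 + 3y^2 - 12x + 18y + 38
df/dx = 4x + (-12) = 0  =>  x = 3
df/dy = 6y + (18) = 0  =>  y = -3
f(3, -3) = 2*(3)^2 + 3*(-3)^2 + -12*(3) + 18*(-3) + 38 = -7
Hessian is diagonal with entries 4, 6 > 0, so this is a minimum.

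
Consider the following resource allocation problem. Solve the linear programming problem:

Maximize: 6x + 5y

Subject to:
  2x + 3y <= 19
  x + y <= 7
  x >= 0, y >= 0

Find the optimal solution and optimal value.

Feasible vertices: (0, 0), (0, 19/3), (2, 5), (7, 0)
Objective 6x + 5y at each:
  (0, 0): 0
  (0, 19/3): 95/3
  (2, 5): 37
  (7, 0): 42
Maximum is 42 at (7, 0).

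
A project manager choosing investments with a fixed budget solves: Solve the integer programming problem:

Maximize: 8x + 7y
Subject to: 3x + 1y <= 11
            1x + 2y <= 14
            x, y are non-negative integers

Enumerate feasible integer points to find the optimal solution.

Constraint 1: 3x + 1y <= 11
Constraint 2: 1x + 2y <= 14
Feasible x range (need y >= 0): 0 <= x <= min(11/3, 14/1) => x in {0, ..., 3}.
Enumerate feasible integer points row by row (the coefficient of y is 7 > 0, so for each x the largest feasible y gives the best value):
  x = 0: y <= min((11 - 3*0)/1, (14 - 1*0)/2) => y in {0, ..., 7}; best 8*0 + 7*7 = 49
  x = 1: y <= min((11 - 3*1)/1, (14 - 1*1)/2) => y in {0, ..., 6}; best 8*1 + 7*6 = 50
  x = 2: y <= min((11 - 3*2)/1, (14 - 1*2)/2) => y in {0, ..., 5}; best 8*2 + 7*5 = 51
  x = 3: y <= min((11 - 3*3)/1, (14 - 1*3)/2) => y in {0, ..., 2}; best 8*3 + 7*2 = 38
The maximum 8x + 7y = 51 is achieved at x = 2, y = 5.
Check: 3*2 + 1*5 = 11 <= 11 and 1*2 + 2*5 = 12 <= 14.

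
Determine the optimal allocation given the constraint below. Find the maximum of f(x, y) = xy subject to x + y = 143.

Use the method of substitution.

Substitute y = 143 - x into f(x,y) = xy:
g(x) = x(143 - x) = 143x - x^2
g'(x) = 143 - 2x = 0  =>  x = 143/2
y = 143 - 143/2 = 143/2
Maximum value = (143/2) * (143/2) = 20449/4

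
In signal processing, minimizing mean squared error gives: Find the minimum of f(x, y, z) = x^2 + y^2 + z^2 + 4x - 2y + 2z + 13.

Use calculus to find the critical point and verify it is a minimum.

f(x,y,z) = x^2 + y^2 + z^2 + 4x - 2y + 2z + 13
df/dx = 2x + (4) = 0 => x = -2
df/dy = 2y + (-2) = 0 => y = 1
df/dz = 2z + (2) = 0 => z = -1
f(-2,1,-1) = 1*(-2)^2 + 1*(1)^2 + 1*(-1)^2 + 4*(-2) + -2*(1) + 2*(-1) + 13 = 7
Hessian is diagonal with entries 2, 2, 2 > 0, confirmed minimum.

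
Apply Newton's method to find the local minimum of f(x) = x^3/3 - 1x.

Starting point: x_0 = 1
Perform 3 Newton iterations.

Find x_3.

f(x) = x^3/3 - 1x
f'(x) = x^2 - 1, f''(x) = 2x
Newton update: x_{n+1} = x_n - (x_n^2 - 1)/(2*x_n)
Step 1: x_0 = 1, f'=0, f''=2, x_1 = 1
Step 2: x_1 = 1, f'=0, f''=2, x_2 = 1
Step 3: x_2 = 1, f'=0, f''=2, x_3 = 1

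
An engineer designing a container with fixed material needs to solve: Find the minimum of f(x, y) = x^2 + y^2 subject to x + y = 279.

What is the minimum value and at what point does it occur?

Substitute y = 279 - x into f(x,y) = x^2 + y^2:
g(x) = x^2 + (279 - x)^2 = 2x^2 - 558x + 77841
g'(x) = 4x - 558 = 0  =>  x = 279/2
y = 279 - 279/2 = 279/2
Minimum value = (279/2)^2 + (279/2)^2 = 77841/2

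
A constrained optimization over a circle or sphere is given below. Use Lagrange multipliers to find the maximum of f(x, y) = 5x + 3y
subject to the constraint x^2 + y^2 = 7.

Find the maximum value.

Set up Lagrange conditions: grad f = lambda * grad g
  5 = 2*lambda*x
  3 = 2*lambda*y
From these: x/y = 5/3, so x = 5t, y = 3t for some t.
Substitute into constraint: (5t)^2 + (3t)^2 = 7
  t^2 * 34 = 7
  t = sqrt(7/34)
Maximum = 5*x + 3*y = (5^2 + 3^2)*t = 34 * sqrt(7/34) = sqrt(238)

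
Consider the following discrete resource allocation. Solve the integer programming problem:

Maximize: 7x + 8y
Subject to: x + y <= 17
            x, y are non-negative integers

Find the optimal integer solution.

Objective: 7x + 8y, constraint: x + y <= 17
Coefficient of y is 8 > coefficient of x is 7, so allocate the entire budget to y.
Optimal: x = 0, y = 17, value = 136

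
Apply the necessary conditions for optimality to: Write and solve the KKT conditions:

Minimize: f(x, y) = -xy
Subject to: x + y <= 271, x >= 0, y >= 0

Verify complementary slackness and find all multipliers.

Problem: min -xy s.t. x + y <= 271 (multiplier lambda), x >= 0 (mu_x), y >= 0 (mu_y)
KKT stationarity: -y + lambda - mu_x = 0, -x + lambda - mu_y = 0, with lambda, mu_x, mu_y >= 0
Complementary slackness: lambda*(x + y - 271) = 0, mu_x*x = 0, mu_y*y = 0
If lambda = 0: y = -mu_x <= 0 and x = -mu_y <= 0 force x = y = 0 with f = 0; but x = y = 271/2 is feasible with f = -73441/4 < 0, so this is not the minimum. Hence lambda > 0 and x + y = 271.
Try x > 0, y > 0 (so mu_x = mu_y = 0): y = lambda, x = lambda => x = y = lambda
x + y = 271 => 2*lambda = 271 => lambda = 271/2
x* = y* = 271/2 > 0, consistent with mu_x = mu_y = 0.
(Any feasible point with x = 0 or y = 0 has f = 0 > -73441/4, so the minimum is not on those boundaries.)
min(-xy) = -73441/4 (i.e. max xy = 73441/4)
Multipliers: lambda = 271/2, mu_x = 0, mu_y = 0
Complementary slackness: lambda*(x + y - 271) = 271/2*(271/2 + 271/2 - 271) = 0, mu_x*x = 0*271/2 = 0, mu_y*y = 0*271/2 = 0. Satisfied.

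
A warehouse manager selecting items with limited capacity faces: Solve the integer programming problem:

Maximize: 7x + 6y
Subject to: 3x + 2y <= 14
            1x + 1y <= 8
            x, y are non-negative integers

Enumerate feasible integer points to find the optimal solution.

Constraint 1: 3x + 2y <= 14
Constraint 2: 1x + 1y <= 8
Feasible x range (need y >= 0): 0 <= x <= min(14/3, 8/1) => x in {0, ..., 4}.
Enumerate feasible integer points row by row (the coefficient of y is 6 > 0, so for each x the largest feasible y gives the best value):
  x = 0: y <= min((14 - 3*0)/2, (8 - 1*0)/1) => y in {0, ..., 7}; best 7*0 + 6*7 = 42
  x = 1: y <= min((14 - 3*1)/2, (8 - 1*1)/1) => y in {0, ..., 5}; best 7*1 + 6*5 = 37
  x = 2: y <= min((14 - 3*2)/2, (8 - 1*2)/1) => y in {0, ..., 4}; best 7*2 + 6*4 = 38
  x = 3: y <= min((14 - 3*3)/2, (8 - 1*3)/1) => y in {0, ..., 2}; best 7*3 + 6*2 = 33
  x = 4: y <= min((14 - 3*4)/2, (8 - 1*4)/1) => y in {0, ..., 1}; best 7*4 + 6*1 = 34
The maximum 7x + 6y = 42 is achieved at x = 0, y = 7.
Check: 3*0 + 2*7 = 14 <= 14 and 1*0 + 1*7 = 7 <= 8.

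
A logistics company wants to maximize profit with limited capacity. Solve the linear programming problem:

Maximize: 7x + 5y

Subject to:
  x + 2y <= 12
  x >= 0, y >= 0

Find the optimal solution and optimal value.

The feasible region has vertices at [(0, 0), (12, 0), (0, 6)].
Checking objective 7x + 5y at each vertex:
  (0, 0): 7*0 + 5*0 = 0
  (12, 0): 7*12 + 5*0 = 84
  (0, 6): 7*0 + 5*6 = 30
Maximum is 84 at (12, 0).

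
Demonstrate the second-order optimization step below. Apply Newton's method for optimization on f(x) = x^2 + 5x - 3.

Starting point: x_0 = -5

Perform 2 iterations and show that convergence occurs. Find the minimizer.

f(x) = x^2 + 5x - 3, f'(x) = 2x + (5), f''(x) = 2
Step 1: f'(-5) = -5, x_1 = -5 - -5/2 = -5/2
Step 2: f'(-5/2) = 0, x_2 = -5/2 (converged)
Newton's method converges in 1 step for quadratics.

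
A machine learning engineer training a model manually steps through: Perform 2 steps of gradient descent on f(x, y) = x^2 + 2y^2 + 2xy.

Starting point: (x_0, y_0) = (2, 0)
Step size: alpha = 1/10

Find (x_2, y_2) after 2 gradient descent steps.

f(x,y) = x^2 + 2y^2 + 2xy
grad_x = 2x + 2y, grad_y = 4y + 2x
Step 1: grad = (4, 4), (8/5, -2/5)
Step 2: grad = (12/5, 8/5), (34/25, -14/25)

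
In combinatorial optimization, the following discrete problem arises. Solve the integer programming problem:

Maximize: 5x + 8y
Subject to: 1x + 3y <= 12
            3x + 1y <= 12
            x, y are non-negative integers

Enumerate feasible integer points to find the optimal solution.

Constraint 1: 1x + 3y <= 12
Constraint 2: 3x + 1y <= 12
Feasible x range (need y >= 0): 0 <= x <= min(12/1, 12/3) => x in {0, ..., 4}.
Enumerate feasible integer points row by row (the coefficient of y is 8 > 0, so for each x the largest feasible y gives the best value):
  x = 0: y <= min((12 - 1*0)/3, (12 - 3*0)/1) => y in {0, ..., 4}; best 5*0 + 8*4 = 32
  x = 1: y <= min((12 - 1*1)/3, (12 - 3*1)/1) => y in {0, ..., 3}; best 5*1 + 8*3 = 29
  x = 2: y <= min((12 - 1*2)/3, (12 - 3*2)/1) => y in {0, ..., 3}; best 5*2 + 8*3 = 34
  x = 3: y <= min((12 - 1*3)/3, (12 - 3*3)/1) => y in {0, ..., 3}; best 5*3 + 8*3 = 39
  x = 4: y <= min((12 - 1*4)/3, (12 - 3*4)/1) => y in {0}; best 5*4 + 8*0 = 20
The maximum 5x + 8y = 39 is achieved at x = 3, y = 3.
Check: 1*3 + 3*3 = 12 <= 12 and 3*3 + 1*3 = 12 <= 12.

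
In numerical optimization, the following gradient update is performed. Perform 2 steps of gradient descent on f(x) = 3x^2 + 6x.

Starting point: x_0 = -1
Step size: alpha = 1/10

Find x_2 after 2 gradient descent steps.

f(x) = 3x^2 + 6x, f'(x) = 6x + (6)
Step 1: f'(-1) = 0, x_1 = -1 - 1/10 * 0 = -1
Step 2: f'(-1) = 0, x_2 = -1 - 1/10 * 0 = -1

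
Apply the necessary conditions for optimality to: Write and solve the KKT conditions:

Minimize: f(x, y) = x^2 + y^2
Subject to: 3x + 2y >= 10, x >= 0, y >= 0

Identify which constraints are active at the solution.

KKT conditions for min x^2 + y^2 s.t. 3x + 2y >= 10, x >= 0, y >= 0:
Stationarity: 2x = mu*3 + mu_x, 2y = mu*2 + mu_y, with mu, mu_x, mu_y >= 0
Complementary slackness: mu*(3x + 2y - 10) = 0, mu_x*x = 0, mu_y*y = 0
(0, 0) is infeasible (3*0 + 2*0 < 10), so if mu = 0 stationarity would force x = mu_x/2 >= 0, y = mu_y/2 >= 0 with mu_x*x = mu_y*y = 0, i.e. x = y = 0: contradiction. Hence mu > 0 and 3x + 2y = 10 is active.
Try x > 0, y > 0 (so mu_x = mu_y = 0): x = 3*mu/2, y = 2*mu/2
Substitute: 3*(3*mu/2) + 2*(2*mu/2) = 10
  mu*13/2 = 10 => mu = 20/13
x* = 30/13 > 0, y* = 20/13 > 0, consistent with mu_x = mu_y = 0.
f is convex and the constraints are linear, so this KKT point is the global minimum.
f* = 100/13
Active constraints: 3x + 2y >= 10 (holds with equality, mu = 20/13 > 0); x >= 0 and y >= 0 are inactive (mu_x = mu_y = 0).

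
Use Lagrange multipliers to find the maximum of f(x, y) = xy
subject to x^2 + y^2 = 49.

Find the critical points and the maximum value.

Lagrange conditions: y = 2*lambda*x and x = 2*lambda*y
If x = 0 then y = 0, violating the constraint, so x, y != 0.
Dividing: y/x = x/y => x^2 = y^2 => y = x or y = -x
Constraint: 2x^2 = 49 => x^2 = 49/2 => x = +/-sqrt(49/2)
Critical points: (sqrt(49/2), sqrt(49/2)), (-sqrt(49/2), -sqrt(49/2)), (sqrt(49/2), -sqrt(49/2)), (-sqrt(49/2), sqrt(49/2))
  y = x:  xy = x^2 = 49/2  at (sqrt(49/2), sqrt(49/2)) and (-sqrt(49/2), -sqrt(49/2))
  y = -x: xy = -x^2 = -49/2 at (sqrt(49/2), -sqrt(49/2)) and (-sqrt(49/2), sqrt(49/2))
Maximum xy = 49/2 at (sqrt(49/2), sqrt(49/2)) and (-sqrt(49/2), -sqrt(49/2))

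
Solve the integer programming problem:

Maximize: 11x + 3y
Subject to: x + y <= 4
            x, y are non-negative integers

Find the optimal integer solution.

Objective: 11x + 3y, constraint: x + y <= 4
Coefficient of x is 11 >= coefficient of y is 3, so allocate the entire budget to x.
Optimal: x = 4, y = 0, value = 44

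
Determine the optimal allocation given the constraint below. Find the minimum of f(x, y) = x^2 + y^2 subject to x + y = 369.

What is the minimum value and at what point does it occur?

Substitute y = 369 - x into f(x,y) = x^2 + y^2:
g(x) = x^2 + (369 - x)^2 = 2x^2 - 738x + 136161
g'(x) = 4x - 738 = 0  =>  x = 369/2
y = 369 - 369/2 = 369/2
Minimum value = (369/2)^2 + (369/2)^2 = 136161/2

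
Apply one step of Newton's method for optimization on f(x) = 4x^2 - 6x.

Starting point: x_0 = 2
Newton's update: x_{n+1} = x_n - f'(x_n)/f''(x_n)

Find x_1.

f(x) = 4x^2 - 6x
f'(x) = 8x + (-6), f''(x) = 8
Newton step: x_1 = x_0 - f'(x_0)/f''(x_0)
f'(2) = 10
x_1 = 2 - 10/8 = 3/4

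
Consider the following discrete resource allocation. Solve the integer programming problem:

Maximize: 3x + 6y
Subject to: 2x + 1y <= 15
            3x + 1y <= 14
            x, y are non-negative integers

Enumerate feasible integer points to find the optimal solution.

Constraint 1: 2x + 1y <= 15
Constraint 2: 3x + 1y <= 14
Feasible x range (need y >= 0): 0 <= x <= min(15/2, 14/3) => x in {0, ..., 4}.
Enumerate feasible integer points row by row (the coefficient of y is 6 > 0, so for each x the largest feasible y gives the best value):
  x = 0: y <= min((15 - 2*0)/1, (14 - 3*0)/1) => y in {0, ..., 14}; best 3*0 + 6*14 = 84
  x = 1: y <= min((15 - 2*1)/1, (14 - 3*1)/1) => y in {0, ..., 11}; best 3*1 + 6*11 = 69
  x = 2: y <= min((15 - 2*2)/1, (14 - 3*2)/1) => y in {0, ..., 8}; best 3*2 + 6*8 = 54
  x = 3: y <= min((15 - 2*3)/1, (14 - 3*3)/1) => y in {0, ..., 5}; best 3*3 + 6*5 = 39
  x = 4: y <= min((15 - 2*4)/1, (14 - 3*4)/1) => y in {0, ..., 2}; best 3*4 + 6*2 = 24
The maximum 3x + 6y = 84 is achieved at x = 0, y = 14.
Check: 2*0 + 1*14 = 14 <= 15 and 3*0 + 1*14 = 14 <= 14.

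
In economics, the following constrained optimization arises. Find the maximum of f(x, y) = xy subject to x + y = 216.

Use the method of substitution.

Substitute y = 216 - x into f(x,y) = xy:
g(x) = x(216 - x) = 216x - x^2
g'(x) = 216 - 2x = 0  =>  x = 108
y = 216 - 108 = 108
Maximum value = 108 * 108 = 11664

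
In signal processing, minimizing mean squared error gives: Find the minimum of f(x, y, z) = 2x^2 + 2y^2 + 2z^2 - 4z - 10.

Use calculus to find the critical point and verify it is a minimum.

f(x,y,z) = 2x^2 + 2y^2 + 2z^2 - 4z - 10
df/dx = 4x + (0) = 0 => x = 0
df/dy = 4y + (0) = 0 => y = 0
df/dz = 4z + (-4) = 0 => z = 1
f(0,0,1) = 2*(0)^2 + 2*(0)^2 + 2*(1)^2 + -4*(1) + -10 = -12
Hessian is diagonal with entries 4, 4, 4 > 0, confirmed minimum.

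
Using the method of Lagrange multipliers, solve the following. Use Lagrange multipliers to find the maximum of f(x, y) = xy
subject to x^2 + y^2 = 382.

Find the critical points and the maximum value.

Lagrange conditions: y = 2*lambda*x and x = 2*lambda*y
If x = 0 then y = 0, violating the constraint, so x, y != 0.
Dividing: y/x = x/y => x^2 = y^2 => y = x or y = -x
Constraint: 2x^2 = 382 => x^2 = 191 => x = +/-sqrt(191)
Critical points: (sqrt(191), sqrt(191)), (-sqrt(191), -sqrt(191)), (sqrt(191), -sqrt(191)), (-sqrt(191), sqrt(191))
  y = x:  xy = x^2 = 191  at (sqrt(191), sqrt(191)) and (-sqrt(191), -sqrt(191))
  y = -x: xy = -x^2 = -191 at (sqrt(191), -sqrt(191)) and (-sqrt(191), sqrt(191))
Maximum xy = 191 at (sqrt(191), sqrt(191)) and (-sqrt(191), -sqrt(191))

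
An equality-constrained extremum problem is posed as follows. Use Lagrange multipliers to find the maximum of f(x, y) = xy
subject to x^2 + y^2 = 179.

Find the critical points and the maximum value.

Lagrange conditions: y = 2*lambda*x and x = 2*lambda*y
If x = 0 then y = 0, violating the constraint, so x, y != 0.
Dividing: y/x = x/y => x^2 = y^2 => y = x or y = -x
Constraint: 2x^2 = 179 => x^2 = 179/2 => x = +/-sqrt(179/2)
Critical points: (sqrt(179/2), sqrt(179/2)), (-sqrt(179/2), -sqrt(179/2)), (sqrt(179/2), -sqrt(179/2)), (-sqrt(179/2), sqrt(179/2))
  y = x:  xy = x^2 = 179/2  at (sqrt(179/2), sqrt(179/2)) and (-sqrt(179/2), -sqrt(179/2))
  y = -x: xy = -x^2 = -179/2 at (sqrt(179/2), -sqrt(179/2)) and (-sqrt(179/2), sqrt(179/2))
Maximum xy = 179/2 at (sqrt(179/2), sqrt(179/2)) and (-sqrt(179/2), -sqrt(179/2))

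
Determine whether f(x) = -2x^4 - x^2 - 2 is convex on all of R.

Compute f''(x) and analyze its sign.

f(x) = -2x^4 - x^2 - 2
f'(x) = -8x^3 + -2x
f''(x) = -24x^2 + -2
f''(x) = -24x^2 + -2 <= -2 < 0 for all x
Therefore, f is concave on R.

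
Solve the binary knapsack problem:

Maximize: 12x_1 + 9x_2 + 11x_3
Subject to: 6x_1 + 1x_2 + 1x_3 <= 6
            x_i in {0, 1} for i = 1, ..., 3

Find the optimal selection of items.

Items: item 1 (v=12, w=6), item 2 (v=9, w=1), item 3 (v=11, w=1)
Capacity: 6
Checking all 8 subsets (w = total weight, v = total value):
  {}: w = 0, v = 0
  {1}: w = 6, v = 12
  {2}: w = 1, v = 9
  {3}: w = 1, v = 11
  {1, 2}: w = 7 > 6, infeasible
  {1, 3}: w = 7 > 6, infeasible
  {2, 3}: w = 2, v = 20
  {1, 2, 3}: w = 8 > 6, infeasible
Best feasible subset: items [2, 3]
Total weight: 2 <= 6, total value: 20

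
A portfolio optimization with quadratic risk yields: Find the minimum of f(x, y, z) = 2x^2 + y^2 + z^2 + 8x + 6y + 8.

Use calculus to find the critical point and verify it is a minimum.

f(x,y,z) = 2x^2 + y^2 + z^2 + 8x + 6y + 8
df/dx = 4x + (8) = 0 => x = -2
df/dy = 2y + (6) = 0 => y = -3
df/dz = 2z + (0) = 0 => z = 0
f(-2,-3,0) = 2*(-2)^2 + 1*(-3)^2 + 1*(0)^2 + 8*(-2) + 6*(-3) + 8 = -9
Hessian is diagonal with entries 4, 2, 2 > 0, confirmed minimum.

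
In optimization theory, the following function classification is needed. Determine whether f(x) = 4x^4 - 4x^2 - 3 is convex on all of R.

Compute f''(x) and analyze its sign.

f(x) = 4x^4 - 4x^2 - 3
f'(x) = 16x^3 + -8x
f''(x) = 48x^2 + -8
f''(0) = -8 < 0, so not convex near x = 0
Therefore, f is not globally convex on R.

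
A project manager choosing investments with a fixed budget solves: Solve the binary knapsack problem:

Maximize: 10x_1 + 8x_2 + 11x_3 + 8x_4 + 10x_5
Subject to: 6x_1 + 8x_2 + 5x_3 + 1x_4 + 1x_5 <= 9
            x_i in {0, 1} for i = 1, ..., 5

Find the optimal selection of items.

Items: item 1 (v=10, w=6), item 2 (v=8, w=8), item 3 (v=11, w=5), item 4 (v=8, w=1), item 5 (v=10, w=1)
Capacity: 9
Checking all 32 subsets (w = total weight, v = total value):
  {}: w = 0, v = 0
  {1}: w = 6, v = 10
  {2}: w = 8, v = 8
  {3}: w = 5, v = 11
  {4}: w = 1, v = 8
  {5}: w = 1, v = 10
  {1, 2}: w = 14 > 9, infeasible
  {1, 3}: w = 11 > 9, infeasible
  {1, 4}: w = 7, v = 18
  {1, 5}: w = 7, v = 20
  {2, 3}: w = 13 > 9, infeasible
  {2, 4}: w = 9, v = 16
  {2, 5}: w = 9, v = 18
  {3, 4}: w = 6, v = 19
  {3, 5}: w = 6, v = 21
  {4, 5}: w = 2, v = 18
  {1, 2, 3}: w = 19 > 9, infeasible
  {1, 2, 4}: w = 15 > 9, infeasible
  {1, 2, 5}: w = 15 > 9, infeasible
  {1, 3, 4}: w = 12 > 9, infeasible
  {1, 3, 5}: w = 12 > 9, infeasible
  {1, 4, 5}: w = 8, v = 28
  {2, 3, 4}: w = 14 > 9, infeasible
  {2, 3, 5}: w = 14 > 9, infeasible
  {2, 4, 5}: w = 10 > 9, infeasible
  {3, 4, 5}: w = 7, v = 29
  {1, 2, 3, 4}: w = 20 > 9, infeasible
  {1, 2, 3, 5}: w = 20 > 9, infeasible
  {1, 2, 4, 5}: w = 16 > 9, infeasible
  {1, 3, 4, 5}: w = 13 > 9, infeasible
  {2, 3, 4, 5}: w = 15 > 9, infeasible
  {1, 2, 3, 4, 5}: w = 21 > 9, infeasible
Best feasible subset: items [3, 4, 5]
Total weight: 7 <= 9, total value: 29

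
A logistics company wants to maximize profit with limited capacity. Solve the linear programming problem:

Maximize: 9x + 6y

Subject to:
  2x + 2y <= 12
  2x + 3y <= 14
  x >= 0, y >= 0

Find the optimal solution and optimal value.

Feasible vertices: (0, 0), (0, 14/3), (4, 2), (6, 0)
Objective 9x + 6y at each:
  (0, 0): 0
  (0, 14/3): 28
  (4, 2): 48
  (6, 0): 54
Maximum is 54 at (6, 0).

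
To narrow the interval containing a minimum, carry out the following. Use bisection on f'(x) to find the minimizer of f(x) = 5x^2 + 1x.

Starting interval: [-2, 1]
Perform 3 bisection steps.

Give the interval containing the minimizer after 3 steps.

Finding critical point of f(x) = 5x^2 + 1x using bisection on f'(x) = 10x + 1.
f'(x) = 0 when x = -1/10.
Starting interval: [-2, 1]
Step 1: mid = -1/2, f'(mid) = -4, new interval = [-1/2, 1]
Step 2: mid = 1/4, f'(mid) = 7/2, new interval = [-1/2, 1/4]
Step 3: mid = -1/8, f'(mid) = -1/4, new interval = [-1/8, 1/4]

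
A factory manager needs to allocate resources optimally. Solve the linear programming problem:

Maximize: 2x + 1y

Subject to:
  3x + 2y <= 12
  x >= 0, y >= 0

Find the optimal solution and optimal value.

The feasible region has vertices at [(0, 0), (4, 0), (0, 6)].
Checking objective 2x + 1y at each vertex:
  (0, 0): 2*0 + 1*0 = 0
  (4, 0): 2*4 + 1*0 = 8
  (0, 6): 2*0 + 1*6 = 6
Maximum is 8 at (4, 0).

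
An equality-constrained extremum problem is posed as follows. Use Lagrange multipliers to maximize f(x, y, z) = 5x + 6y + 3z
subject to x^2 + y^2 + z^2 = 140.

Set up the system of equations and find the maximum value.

Lagrange conditions: 5 = 2*lambda*x, 6 = 2*lambda*y, 3 = 2*lambda*z
So x:5 = y:6 = z:3, i.e. x = 5t, y = 6t, z = 3t
Constraint: t^2*(5^2 + 6^2 + 3^2) = 140
  t^2 * 70 = 140  =>  t = sqrt(2)
Maximum = 5*5t + 6*6t + 3*3t = 70*sqrt(2) = sqrt(9800)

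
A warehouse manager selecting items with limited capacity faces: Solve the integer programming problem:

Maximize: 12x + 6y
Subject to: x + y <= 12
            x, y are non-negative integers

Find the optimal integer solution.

Objective: 12x + 6y, constraint: x + y <= 12
Coefficient of x is 12 >= coefficient of y is 6, so allocate the entire budget to x.
Optimal: x = 12, y = 0, value = 144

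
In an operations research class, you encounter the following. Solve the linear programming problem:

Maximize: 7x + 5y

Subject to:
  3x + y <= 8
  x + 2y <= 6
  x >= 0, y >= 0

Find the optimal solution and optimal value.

Feasible vertices: (0, 0), (0, 3), (2, 2), (8/3, 0)
Objective 7x + 5y at each:
  (0, 0): 0
  (0, 3): 15
  (2, 2): 24
  (8/3, 0): 56/3
Maximum is 24 at (2, 2).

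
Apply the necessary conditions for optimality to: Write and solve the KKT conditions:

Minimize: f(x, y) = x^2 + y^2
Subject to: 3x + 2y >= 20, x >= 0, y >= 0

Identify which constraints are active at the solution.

KKT conditions for min x^2 + y^2 s.t. 3x + 2y >= 20, x >= 0, y >= 0:
Stationarity: 2x = mu*3 + mu_x, 2y = mu*2 + mu_y, with mu, mu_x, mu_y >= 0
Complementary slackness: mu*(3x + 2y - 20) = 0, mu_x*x = 0, mu_y*y = 0
(0, 0) is infeasible (3*0 + 2*0 < 20), so if mu = 0 stationarity would force x = mu_x/2 >= 0, y = mu_y/2 >= 0 with mu_x*x = mu_y*y = 0, i.e. x = y = 0: contradiction. Hence mu > 0 and 3x + 2y = 20 is active.
Try x > 0, y > 0 (so mu_x = mu_y = 0): x = 3*mu/2, y = 2*mu/2
Substitute: 3*(3*mu/2) + 2*(2*mu/2) = 20
  mu*13/2 = 20 => mu = 40/13
x* = 60/13 > 0, y* = 40/13 > 0, consistent with mu_x = mu_y = 0.
f is convex and the constraints are linear, so this KKT point is the global minimum.
f* = 400/13
Active constraints: 3x + 2y >= 20 (holds with equality, mu = 40/13 > 0); x >= 0 and y >= 0 are inactive (mu_x = mu_y = 0).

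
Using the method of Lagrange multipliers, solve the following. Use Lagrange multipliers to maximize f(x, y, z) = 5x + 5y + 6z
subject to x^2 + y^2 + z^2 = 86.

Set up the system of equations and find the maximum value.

Lagrange conditions: 5 = 2*lambda*x, 5 = 2*lambda*y, 6 = 2*lambda*z
So x:5 = y:5 = z:6, i.e. x = 5t, y = 5t, z = 6t
Constraint: t^2*(5^2 + 5^2 + 6^2) = 86
  t^2 * 86 = 86  =>  t = sqrt(1)
Maximum = 5*5t + 5*5t + 6*6t = 86*sqrt(1) = 86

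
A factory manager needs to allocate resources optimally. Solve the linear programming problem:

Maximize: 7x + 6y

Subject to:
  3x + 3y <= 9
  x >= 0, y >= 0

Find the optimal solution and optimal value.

The feasible region has vertices at [(0, 0), (3, 0), (0, 3)].
Checking objective 7x + 6y at each vertex:
  (0, 0): 7*0 + 6*0 = 0
  (3, 0): 7*3 + 6*0 = 21
  (0, 3): 7*0 + 6*3 = 18
Maximum is 21 at (3, 0).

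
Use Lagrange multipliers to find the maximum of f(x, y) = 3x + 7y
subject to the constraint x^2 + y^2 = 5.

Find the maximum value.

Set up Lagrange conditions: grad f = lambda * grad g
  3 = 2*lambda*x
  7 = 2*lambda*y
From these: x/y = 3/7, so x = 3t, y = 7t for some t.
Substitute into constraint: (3t)^2 + (7t)^2 = 5
  t^2 * 58 = 5
  t = sqrt(5/58)
Maximum = 3*x + 7*y = (3^2 + 7^2)*t = 58 * sqrt(5/58) = sqrt(290)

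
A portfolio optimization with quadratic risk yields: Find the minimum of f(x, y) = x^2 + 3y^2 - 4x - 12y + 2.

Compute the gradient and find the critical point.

f(x,y) = x^2 + 3y^2 - 4x - 12y + 2
df/dx = 2x + (-4) = 0  =>  x = 2
df/dy = 6y + (-12) = 0  =>  y = 2
f(2, 2) = 1*(2)^2 + 3*(2)^2 + -4*(2) + -12*(2) + 2 = -14
Hessian is diagonal with entries 2, 6 > 0, so this is a minimum.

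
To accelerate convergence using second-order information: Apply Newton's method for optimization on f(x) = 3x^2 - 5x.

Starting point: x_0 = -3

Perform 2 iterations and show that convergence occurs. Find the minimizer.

f(x) = 3x^2 - 5x, f'(x) = 6x + (-5), f''(x) = 6
Step 1: f'(-3) = -23, x_1 = -3 - -23/6 = 5/6
Step 2: f'(5/6) = 0, x_2 = 5/6 (converged)
Newton's method converges in 1 step for quadratics.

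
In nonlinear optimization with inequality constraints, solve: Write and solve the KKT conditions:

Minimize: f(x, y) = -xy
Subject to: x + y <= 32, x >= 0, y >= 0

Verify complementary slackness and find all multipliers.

Problem: min -xy s.t. x + y <= 32 (multiplier lambda), x >= 0 (mu_x), y >= 0 (mu_y)
KKT stationarity: -y + lambda - mu_x = 0, -x + lambda - mu_y = 0, with lambda, mu_x, mu_y >= 0
Complementary slackness: lambda*(x + y - 32) = 0, mu_x*x = 0, mu_y*y = 0
If lambda = 0: y = -mu_x <= 0 and x = -mu_y <= 0 force x = y = 0 with f = 0; but x = y = 16 is feasible with f = -256 < 0, so this is not the minimum. Hence lambda > 0 and x + y = 32.
Try x > 0, y > 0 (so mu_x = mu_y = 0): y = lambda, x = lambda => x = y = lambda
x + y = 32 => 2*lambda = 32 => lambda = 16
x* = y* = 16 > 0, consistent with mu_x = mu_y = 0.
(Any feasible point with x = 0 or y = 0 has f = 0 > -256, so the minimum is not on those boundaries.)
min(-xy) = -256 (i.e. max xy = 256)
Multipliers: lambda = 16, mu_x = 0, mu_y = 0
Complementary slackness: lambda*(x + y - 32) = 16*(16 + 16 - 32) = 0, mu_x*x = 0*16 = 0, mu_y*y = 0*16 = 0. Satisfied.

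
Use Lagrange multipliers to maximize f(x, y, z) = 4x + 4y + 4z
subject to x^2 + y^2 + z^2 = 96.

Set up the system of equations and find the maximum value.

Lagrange conditions: 4 = 2*lambda*x, 4 = 2*lambda*y, 4 = 2*lambda*z
So x:4 = y:4 = z:4, i.e. x = 4t, y = 4t, z = 4t
Constraint: t^2*(4^2 + 4^2 + 4^2) = 96
  t^2 * 48 = 96  =>  t = sqrt(2)
Maximum = 4*4t + 4*4t + 4*4t = 48*sqrt(2) = sqrt(4608)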